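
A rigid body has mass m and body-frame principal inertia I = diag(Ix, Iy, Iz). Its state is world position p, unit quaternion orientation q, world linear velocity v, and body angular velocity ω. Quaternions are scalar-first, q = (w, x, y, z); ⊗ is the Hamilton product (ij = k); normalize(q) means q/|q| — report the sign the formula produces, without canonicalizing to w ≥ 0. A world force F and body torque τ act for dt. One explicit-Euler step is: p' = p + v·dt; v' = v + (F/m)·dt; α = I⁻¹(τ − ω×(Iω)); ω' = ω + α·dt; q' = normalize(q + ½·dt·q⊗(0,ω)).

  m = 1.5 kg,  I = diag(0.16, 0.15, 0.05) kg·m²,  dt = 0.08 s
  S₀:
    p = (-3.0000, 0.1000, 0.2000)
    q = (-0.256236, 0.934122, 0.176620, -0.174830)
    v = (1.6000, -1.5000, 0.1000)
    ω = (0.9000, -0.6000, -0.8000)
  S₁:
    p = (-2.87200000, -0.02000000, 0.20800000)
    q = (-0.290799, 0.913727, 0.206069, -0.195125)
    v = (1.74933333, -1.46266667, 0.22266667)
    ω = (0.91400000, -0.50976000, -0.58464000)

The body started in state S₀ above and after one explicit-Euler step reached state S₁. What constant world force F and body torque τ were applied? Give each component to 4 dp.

F = (2.8000, 0.7000, 2.3000)
τ = (-0.0200, 0.0900, 0.1400)

rate change Δω = (0.01400000, 0.09024000, 0.21536000)
gyro term ω₀×Iω₀ = (-0.0480, -0.0792, 0.0054)
applied torque τ = (-0.0200, 0.0900, 0.1400)
v₁ − v₀ = (0.14933333, 0.03733333, 0.12266667)
applied force F = (2.8000, 0.7000, 2.3000)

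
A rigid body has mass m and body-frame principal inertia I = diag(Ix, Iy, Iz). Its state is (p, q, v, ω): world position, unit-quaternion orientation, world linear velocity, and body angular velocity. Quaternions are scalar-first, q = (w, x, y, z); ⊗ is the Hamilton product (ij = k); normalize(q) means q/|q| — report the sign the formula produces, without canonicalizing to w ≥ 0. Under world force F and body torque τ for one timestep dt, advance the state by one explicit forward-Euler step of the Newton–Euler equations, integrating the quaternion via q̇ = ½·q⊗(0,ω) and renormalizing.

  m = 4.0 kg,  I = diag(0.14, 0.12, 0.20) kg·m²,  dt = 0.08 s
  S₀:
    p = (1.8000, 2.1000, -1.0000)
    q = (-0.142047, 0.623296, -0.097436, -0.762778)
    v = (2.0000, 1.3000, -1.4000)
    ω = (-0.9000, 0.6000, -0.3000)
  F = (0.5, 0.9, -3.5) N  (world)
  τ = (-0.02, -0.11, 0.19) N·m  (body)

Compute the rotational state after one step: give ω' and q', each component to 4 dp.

ω' = (-0.9032, 0.5375, -0.2283)
q' = (-0.1263, 0.6472, -0.0658, -0.7489)

gyro term ω×Iω = (-0.0144, -0.0162, 0.0108)
α = I⁻¹(τ − ω×Iω) = (-0.0400, -0.7817, 0.8960)
new body rate ω' = (-0.9032, 0.5375, -0.2283)
2q̇ = q⊗(0,ω) = (0.3905946, 0.6147399, 0.7882608, 0.3288993)
updated quaternion q' = (-0.1263, 0.6472, -0.0658, -0.7489)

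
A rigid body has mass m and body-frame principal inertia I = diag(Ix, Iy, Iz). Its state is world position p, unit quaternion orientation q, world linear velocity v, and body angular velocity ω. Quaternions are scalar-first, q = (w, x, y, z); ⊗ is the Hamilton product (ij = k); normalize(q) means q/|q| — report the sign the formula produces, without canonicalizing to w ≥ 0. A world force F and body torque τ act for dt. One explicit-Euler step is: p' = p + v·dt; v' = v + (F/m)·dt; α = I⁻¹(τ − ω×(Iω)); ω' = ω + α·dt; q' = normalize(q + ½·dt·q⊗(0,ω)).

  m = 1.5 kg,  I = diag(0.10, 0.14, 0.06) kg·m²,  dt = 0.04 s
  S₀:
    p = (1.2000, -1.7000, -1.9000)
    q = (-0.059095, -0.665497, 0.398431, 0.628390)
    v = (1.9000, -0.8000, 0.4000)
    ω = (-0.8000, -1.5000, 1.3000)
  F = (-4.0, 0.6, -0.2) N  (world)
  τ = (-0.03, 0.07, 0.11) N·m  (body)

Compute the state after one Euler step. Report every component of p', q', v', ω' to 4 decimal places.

p' = (1.2760, -1.7320, -1.8840)
q' = (-0.0741, -0.6348, 0.4071, 0.6526)
v' = (1.7933, -0.7840, 0.3947)
ω' = (-0.8744, -1.4681, 1.3413)

linear accel F/m = (-2.6667, 0.4000, -0.1333)
p' = p + v·dt = (1.2760, -1.7320, -1.8840)
new velocity v' = (1.7933, -0.7840, 0.3947)
angular accel α = (-1.8600, 0.7971, 1.0333)
new body rate ω' = (-0.8744, -1.4681, 1.3413)
Hamilton product q⊗(0,ω) = (-0.7516581, 1.5078213, 0.4510766, 1.2401668)
q' = normalize(q + ½dt·q⊗(0,ω)) = (-0.0741, -0.6348, 0.4071, 0.6526)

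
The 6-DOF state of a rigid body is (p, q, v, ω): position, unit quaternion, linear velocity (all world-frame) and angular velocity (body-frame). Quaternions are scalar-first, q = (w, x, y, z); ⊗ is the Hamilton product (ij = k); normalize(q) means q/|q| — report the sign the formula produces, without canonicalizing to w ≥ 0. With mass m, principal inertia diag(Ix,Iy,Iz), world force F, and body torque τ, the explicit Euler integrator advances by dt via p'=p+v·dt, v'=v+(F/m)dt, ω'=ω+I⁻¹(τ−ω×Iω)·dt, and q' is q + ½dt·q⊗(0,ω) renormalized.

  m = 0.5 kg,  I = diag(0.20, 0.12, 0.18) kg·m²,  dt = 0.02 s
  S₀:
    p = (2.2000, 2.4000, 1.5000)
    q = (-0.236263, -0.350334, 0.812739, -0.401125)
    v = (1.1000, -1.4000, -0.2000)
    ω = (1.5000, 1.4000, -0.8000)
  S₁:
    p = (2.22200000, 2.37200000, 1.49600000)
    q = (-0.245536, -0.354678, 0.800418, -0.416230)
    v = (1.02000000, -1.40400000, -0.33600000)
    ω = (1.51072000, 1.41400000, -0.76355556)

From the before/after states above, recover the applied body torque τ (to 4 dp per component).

τ = (0.0400, 0.0600, 0.1600)

ω₁ − ω₀ = (0.01072000, 0.01400000, 0.03644444)
precession coupling = (-0.0672, -0.0240, -0.1680)
I·α + gyro = (0.0400, 0.0600, 0.1600)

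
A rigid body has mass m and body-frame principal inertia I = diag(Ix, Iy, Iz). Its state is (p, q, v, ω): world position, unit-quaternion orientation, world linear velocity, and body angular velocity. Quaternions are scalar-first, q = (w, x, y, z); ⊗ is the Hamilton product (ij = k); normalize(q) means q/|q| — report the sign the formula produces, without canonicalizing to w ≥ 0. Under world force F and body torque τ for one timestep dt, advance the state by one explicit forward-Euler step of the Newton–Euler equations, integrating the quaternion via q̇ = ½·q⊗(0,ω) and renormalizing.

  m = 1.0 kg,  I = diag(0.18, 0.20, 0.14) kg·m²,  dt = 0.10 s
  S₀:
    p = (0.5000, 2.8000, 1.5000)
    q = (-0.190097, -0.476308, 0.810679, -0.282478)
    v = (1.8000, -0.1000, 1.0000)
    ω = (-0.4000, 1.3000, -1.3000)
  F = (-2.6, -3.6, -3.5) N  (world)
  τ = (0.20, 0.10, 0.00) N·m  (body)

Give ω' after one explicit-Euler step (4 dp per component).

ω' = (-0.3452, 1.3396, -1.2926)

gyro term ω×Iω = (0.1014, 0.0208, -0.0104)
(τ − ω×Iω)/I = (0.5478, 0.3960, 0.0743)
ω' = ω + α·dt = (-0.3452, 1.3396, -1.2926)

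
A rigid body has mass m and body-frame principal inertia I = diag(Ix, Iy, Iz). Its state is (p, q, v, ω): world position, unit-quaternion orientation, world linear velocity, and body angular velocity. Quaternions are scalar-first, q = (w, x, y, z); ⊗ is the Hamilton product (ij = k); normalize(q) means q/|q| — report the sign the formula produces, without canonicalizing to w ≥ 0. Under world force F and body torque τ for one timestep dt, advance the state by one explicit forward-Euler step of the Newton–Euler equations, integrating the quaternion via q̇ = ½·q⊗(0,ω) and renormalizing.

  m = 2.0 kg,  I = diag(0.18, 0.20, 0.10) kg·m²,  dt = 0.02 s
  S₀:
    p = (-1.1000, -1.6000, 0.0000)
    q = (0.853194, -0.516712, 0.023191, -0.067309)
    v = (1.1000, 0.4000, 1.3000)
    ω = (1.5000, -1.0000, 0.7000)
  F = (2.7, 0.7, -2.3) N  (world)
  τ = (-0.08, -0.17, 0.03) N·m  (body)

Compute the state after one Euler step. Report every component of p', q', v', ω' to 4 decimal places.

p' = (-1.0780, -1.5920, 0.0260)
q' = (0.8615, -0.5043, 0.0173, -0.0565)
v' = (1.1270, 0.4070, 1.2770)
ω' = (1.4833, -1.0254, 0.7120)

a = F/m = (1.3500, 0.3500, -1.1500)
p' = p + v·dt = (-1.0780, -1.5920, 0.0260)
v' = v + a·dt = (1.1270, 0.4070, 1.2770)
ω×(Iω) gyroscopic = (0.0700, 0.0840, -0.0300)
(τ − ω×Iω)/I = (-0.8333, -1.2700, 0.6000)
new body rate ω' = (1.4833, -1.0254, 0.7120)
Hamilton product q⊗(0,ω) = (0.8453753, 1.2287157, -0.5924591, 1.0791613)
q' = normalize(q + ½dt·q⊗(0,ω)) = (0.8615, -0.5043, 0.0173, -0.0565)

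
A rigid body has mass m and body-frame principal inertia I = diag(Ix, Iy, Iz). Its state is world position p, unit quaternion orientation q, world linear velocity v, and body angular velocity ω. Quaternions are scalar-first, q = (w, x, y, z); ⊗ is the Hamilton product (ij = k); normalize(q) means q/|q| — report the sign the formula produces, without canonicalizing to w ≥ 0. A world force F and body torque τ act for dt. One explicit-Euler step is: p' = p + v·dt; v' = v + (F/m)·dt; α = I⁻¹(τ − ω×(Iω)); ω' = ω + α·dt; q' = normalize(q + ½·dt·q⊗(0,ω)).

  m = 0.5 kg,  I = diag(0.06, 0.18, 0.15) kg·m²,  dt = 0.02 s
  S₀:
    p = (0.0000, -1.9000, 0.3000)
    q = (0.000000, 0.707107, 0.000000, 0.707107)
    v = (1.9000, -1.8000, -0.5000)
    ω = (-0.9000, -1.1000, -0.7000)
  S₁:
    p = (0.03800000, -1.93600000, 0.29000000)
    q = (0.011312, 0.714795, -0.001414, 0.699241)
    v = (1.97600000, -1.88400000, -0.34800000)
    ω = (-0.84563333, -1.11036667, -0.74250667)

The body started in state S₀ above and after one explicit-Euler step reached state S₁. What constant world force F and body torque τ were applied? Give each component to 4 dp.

F = (1.9000, -2.1000, 3.8000)
τ = (0.1400, -0.1500, -0.2000)

v₁ − v₀ = (0.07600000, -0.08400000, 0.15200000)
applied force F = (1.9000, -2.1000, 3.8000)
Δω = ω₁−ω₀ = (0.05436667, -0.01036667, -0.04250667)
τ = I·(Δω/dt) + ω₀×(Iω₀) = (0.1400, -0.1500, -0.2000)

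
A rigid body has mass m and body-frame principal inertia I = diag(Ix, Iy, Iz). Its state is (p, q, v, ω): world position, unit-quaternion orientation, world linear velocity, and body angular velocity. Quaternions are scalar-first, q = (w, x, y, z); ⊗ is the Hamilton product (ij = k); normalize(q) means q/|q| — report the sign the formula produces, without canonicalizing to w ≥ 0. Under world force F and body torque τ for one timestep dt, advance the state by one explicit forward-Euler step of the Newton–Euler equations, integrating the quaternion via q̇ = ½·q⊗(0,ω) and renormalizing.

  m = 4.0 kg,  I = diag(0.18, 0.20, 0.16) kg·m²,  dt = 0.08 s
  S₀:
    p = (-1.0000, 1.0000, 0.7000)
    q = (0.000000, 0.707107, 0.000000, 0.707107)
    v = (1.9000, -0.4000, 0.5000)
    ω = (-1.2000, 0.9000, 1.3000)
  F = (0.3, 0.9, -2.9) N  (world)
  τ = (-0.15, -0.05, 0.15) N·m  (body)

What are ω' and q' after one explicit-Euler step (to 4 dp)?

ω' = (-1.2459, 0.8925, 1.3858)
q' = (-0.0028, 0.6795, -0.0705, 0.7303)

angular accel α = (-0.5733, -0.0940, 1.0725)
ω + α·dt = (-1.2459, 0.8925, 1.3858)
q⊗(0,ω) = (-0.0707107, -0.6363963, -1.7677675, 0.6363963)
updated quaternion q' = (-0.0028, 0.6795, -0.0705, 0.7303)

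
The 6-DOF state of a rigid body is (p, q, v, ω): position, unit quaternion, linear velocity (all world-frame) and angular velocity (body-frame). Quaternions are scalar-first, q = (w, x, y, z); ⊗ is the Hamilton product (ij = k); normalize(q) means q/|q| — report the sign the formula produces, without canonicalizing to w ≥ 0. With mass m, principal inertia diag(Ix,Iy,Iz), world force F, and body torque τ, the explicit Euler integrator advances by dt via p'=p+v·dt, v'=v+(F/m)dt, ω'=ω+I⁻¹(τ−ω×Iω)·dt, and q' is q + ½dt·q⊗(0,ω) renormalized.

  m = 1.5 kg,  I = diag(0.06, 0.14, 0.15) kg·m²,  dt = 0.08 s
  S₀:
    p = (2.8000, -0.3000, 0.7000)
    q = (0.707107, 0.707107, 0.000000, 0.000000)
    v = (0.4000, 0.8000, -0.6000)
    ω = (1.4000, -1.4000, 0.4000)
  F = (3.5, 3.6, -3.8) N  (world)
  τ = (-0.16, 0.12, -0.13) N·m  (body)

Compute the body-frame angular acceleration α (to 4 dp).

gyro term ω×Iω = (-0.0056, -0.0504, -0.1568)
α = I⁻¹(τ − ω×Iω) = (-2.5733, 1.2171, 0.1787)

α = (-2.5733, 1.2171, 0.1787)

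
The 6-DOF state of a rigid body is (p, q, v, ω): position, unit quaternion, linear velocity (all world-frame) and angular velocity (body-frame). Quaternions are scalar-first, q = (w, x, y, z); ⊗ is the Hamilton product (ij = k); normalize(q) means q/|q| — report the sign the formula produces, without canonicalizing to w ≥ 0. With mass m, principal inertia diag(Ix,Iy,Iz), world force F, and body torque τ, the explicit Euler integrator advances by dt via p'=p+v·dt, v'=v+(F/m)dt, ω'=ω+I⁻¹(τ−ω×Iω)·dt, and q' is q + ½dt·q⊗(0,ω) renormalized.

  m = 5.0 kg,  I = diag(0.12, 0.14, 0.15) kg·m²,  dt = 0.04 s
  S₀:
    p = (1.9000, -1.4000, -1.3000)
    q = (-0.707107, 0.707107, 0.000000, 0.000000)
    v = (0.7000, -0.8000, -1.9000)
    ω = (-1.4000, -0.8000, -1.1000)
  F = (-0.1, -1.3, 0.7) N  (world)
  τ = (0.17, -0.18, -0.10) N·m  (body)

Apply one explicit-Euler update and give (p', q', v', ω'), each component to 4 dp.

p' = (1.9280, -1.4320, -1.3760)
q' = (-0.6868, 0.7264, 0.0268, 0.0042)
v' = (0.6992, -0.8104, -1.8944)
ω' = (-1.3463, -0.8382, -1.1326)

gyro term ω×Iω = (0.0088, -0.0462, 0.0224)
(τ − ω×Iω)/I = (1.3433, -0.9557, -0.8160)
ω + α·dt = (-1.3463, -0.8382, -1.1326)
Hamilton product q⊗(0,ω) = (0.9899498, 0.9899498, 1.3435033, 0.2121321)
q + ½dt·q⊗(0,ω), renormalized = (-0.6868, 0.7264, 0.0268, 0.0042)
p + v·dt = (1.9280, -1.4320, -1.3760)
v + (F/m)dt = (0.6992, -0.8104, -1.8944)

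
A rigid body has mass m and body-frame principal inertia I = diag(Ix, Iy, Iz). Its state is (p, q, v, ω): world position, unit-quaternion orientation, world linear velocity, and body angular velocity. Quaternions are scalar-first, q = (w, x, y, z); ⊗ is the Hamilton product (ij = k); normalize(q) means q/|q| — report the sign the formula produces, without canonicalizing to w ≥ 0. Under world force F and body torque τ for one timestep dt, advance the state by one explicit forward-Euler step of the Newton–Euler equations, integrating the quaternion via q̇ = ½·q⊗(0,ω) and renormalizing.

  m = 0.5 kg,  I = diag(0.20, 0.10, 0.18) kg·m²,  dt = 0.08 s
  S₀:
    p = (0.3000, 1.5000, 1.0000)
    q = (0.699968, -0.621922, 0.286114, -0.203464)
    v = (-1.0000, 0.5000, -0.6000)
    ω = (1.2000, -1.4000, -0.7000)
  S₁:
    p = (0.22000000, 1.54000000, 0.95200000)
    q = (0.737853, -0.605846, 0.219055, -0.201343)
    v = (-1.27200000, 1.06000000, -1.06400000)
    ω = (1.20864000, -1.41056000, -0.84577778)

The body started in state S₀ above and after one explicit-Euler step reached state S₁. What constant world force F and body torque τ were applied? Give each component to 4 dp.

ω₁ − ω₀ = (0.00864000, -0.01056000, -0.14577778)
gyro term ω₀×Iω₀ = (0.0784, -0.0168, 0.1680)
τ = I·(Δω/dt) + ω₀×(Iω₀) = (0.1000, -0.0300, -0.1600)
velocity change Δv = (-0.27200000, 0.56000000, -0.46400000)
m·(v₁−v₀)/dt = (-1.7000, 3.5000, -2.9000)

F = (-1.7000, 3.5000, -2.9000)
τ = (0.1000, -0.0300, -0.1600)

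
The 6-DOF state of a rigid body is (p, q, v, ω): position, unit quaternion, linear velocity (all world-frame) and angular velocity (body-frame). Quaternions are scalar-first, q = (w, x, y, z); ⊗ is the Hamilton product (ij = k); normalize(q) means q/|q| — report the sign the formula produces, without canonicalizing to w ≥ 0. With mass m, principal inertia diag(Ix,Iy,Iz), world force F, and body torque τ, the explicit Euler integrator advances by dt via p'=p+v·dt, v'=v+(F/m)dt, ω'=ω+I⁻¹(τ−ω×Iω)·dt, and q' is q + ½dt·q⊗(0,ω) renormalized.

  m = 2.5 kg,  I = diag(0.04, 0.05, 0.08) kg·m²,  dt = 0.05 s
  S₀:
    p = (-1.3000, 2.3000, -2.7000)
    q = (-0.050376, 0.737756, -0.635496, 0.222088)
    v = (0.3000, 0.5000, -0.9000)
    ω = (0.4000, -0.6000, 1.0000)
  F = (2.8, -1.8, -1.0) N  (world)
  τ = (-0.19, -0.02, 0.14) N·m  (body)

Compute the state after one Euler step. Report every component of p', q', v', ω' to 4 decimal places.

p' = (-1.2850, 2.3250, -2.7450)
q' = (-0.0728, 0.7244, -0.6507, 0.2160)
v' = (0.3560, 0.4640, -0.9200)
ω' = (0.1850, -0.6040, 1.0890)

p + v·dt = (-1.2850, 2.3250, -2.7450)
v + (F/m)dt = (0.3560, 0.4640, -0.9200)
gyro term ω×Iω = (-0.0180, -0.0160, -0.0024)
α = I⁻¹(τ − ω×Iω) = (-4.3000, -0.0800, 1.7800)
ω' = ω + α·dt = (0.1850, -0.6040, 1.0890)
2q̇ = q⊗(0,ω) = (-0.8984880, -0.5223936, -0.6186952, -0.2388312)
updated quaternion q' = (-0.0728, 0.7244, -0.6507, 0.2160)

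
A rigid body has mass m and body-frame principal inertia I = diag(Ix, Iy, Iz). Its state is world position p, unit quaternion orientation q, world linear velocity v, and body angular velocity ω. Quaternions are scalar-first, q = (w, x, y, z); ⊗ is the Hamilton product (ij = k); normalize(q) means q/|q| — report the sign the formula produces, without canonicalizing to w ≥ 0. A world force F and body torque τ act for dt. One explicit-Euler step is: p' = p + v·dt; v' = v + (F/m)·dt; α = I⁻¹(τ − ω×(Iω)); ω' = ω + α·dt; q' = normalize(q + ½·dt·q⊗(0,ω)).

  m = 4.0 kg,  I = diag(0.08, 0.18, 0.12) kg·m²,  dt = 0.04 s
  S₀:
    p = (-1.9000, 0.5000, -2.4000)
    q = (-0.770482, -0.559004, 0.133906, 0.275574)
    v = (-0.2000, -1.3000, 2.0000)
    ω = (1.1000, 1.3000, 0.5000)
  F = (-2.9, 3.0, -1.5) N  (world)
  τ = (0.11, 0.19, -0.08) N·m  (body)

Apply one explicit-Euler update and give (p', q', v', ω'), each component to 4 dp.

p' = (-1.9080, 0.4480, -2.3200)
q' = (-0.7639, -0.5814, 0.1254, 0.2502)
v' = (-0.2290, -1.2700, 1.9850)
ω' = (1.1745, 1.3471, 0.4257)

gyro term ω×Iω = (-0.0390, -0.0220, 0.1430)
α = I⁻¹(τ − ω×Iω) = (1.8625, 1.1778, -1.8583)
new body rate ω' = (1.1745, 1.3471, 0.4257)
Hamilton product q⊗(0,ω) = (0.3030396, -1.1388234, -0.4189932, -1.2592428)
updated quaternion q' = (-0.7639, -0.5814, 0.1254, 0.2502)
p + v·dt = (-1.9080, 0.4480, -2.3200)
new velocity v' = (-0.2290, -1.2700, 1.9850)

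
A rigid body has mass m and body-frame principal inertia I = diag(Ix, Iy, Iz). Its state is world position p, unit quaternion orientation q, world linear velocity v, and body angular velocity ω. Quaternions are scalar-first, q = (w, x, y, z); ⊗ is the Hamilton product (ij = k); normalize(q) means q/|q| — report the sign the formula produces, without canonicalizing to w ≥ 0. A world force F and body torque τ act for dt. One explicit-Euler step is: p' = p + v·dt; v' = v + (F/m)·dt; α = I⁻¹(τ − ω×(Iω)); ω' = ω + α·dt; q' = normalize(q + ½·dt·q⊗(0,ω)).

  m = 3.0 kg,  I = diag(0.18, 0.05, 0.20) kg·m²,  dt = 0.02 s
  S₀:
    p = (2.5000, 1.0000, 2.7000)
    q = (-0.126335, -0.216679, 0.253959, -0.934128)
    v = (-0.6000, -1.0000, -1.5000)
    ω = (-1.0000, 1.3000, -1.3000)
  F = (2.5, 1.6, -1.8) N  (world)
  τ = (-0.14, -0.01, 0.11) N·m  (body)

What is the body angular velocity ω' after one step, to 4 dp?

ω' = (-0.9874, 1.3064, -1.3059)

gyro term ω×Iω = (-0.2535, -0.0260, 0.1690)
α = I⁻¹(τ − ω×Iω) = (0.6306, 0.3200, -0.2950)
ω + α·dt = (-0.9874, 1.3064, -1.3059)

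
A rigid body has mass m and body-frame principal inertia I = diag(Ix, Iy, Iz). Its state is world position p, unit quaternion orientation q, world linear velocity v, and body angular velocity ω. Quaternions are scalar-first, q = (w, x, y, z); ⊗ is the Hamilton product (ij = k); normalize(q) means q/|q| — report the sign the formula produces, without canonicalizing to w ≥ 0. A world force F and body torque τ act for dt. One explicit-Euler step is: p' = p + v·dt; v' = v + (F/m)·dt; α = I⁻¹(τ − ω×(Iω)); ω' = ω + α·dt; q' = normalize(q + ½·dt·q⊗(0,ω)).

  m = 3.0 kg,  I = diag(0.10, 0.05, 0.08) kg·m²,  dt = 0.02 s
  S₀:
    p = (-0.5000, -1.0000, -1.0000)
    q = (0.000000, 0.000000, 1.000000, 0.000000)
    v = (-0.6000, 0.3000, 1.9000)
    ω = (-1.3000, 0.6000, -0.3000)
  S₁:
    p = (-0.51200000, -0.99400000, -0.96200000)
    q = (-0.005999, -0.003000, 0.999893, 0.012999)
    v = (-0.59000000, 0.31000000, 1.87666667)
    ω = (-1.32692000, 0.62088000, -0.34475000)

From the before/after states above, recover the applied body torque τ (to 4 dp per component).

τ = (-0.1400, 0.0600, -0.1400)

Δω = ω₁−ω₀ = (-0.02692000, 0.02088000, -0.04475000)
τ = I·(Δω/dt) + ω₀×(Iω₀) = (-0.1400, 0.0600, -0.1400)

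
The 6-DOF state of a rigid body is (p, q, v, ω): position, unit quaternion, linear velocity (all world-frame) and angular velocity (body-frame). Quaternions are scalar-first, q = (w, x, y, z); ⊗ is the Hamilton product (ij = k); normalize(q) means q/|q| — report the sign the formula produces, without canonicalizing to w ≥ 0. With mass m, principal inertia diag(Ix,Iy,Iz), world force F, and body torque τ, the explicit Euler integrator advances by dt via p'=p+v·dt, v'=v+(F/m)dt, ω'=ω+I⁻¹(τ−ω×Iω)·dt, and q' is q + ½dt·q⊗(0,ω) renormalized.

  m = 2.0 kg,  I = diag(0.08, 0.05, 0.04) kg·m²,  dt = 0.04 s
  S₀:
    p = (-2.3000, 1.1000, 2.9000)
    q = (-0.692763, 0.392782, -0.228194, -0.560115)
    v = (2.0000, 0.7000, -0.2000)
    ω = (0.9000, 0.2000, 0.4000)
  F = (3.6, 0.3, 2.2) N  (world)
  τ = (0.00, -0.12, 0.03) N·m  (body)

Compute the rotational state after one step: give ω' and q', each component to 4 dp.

ω' = (0.9004, 0.0925, 0.4354)
q' = (-0.6943, 0.3807, -0.2441, -0.5599)

(τ − ω×Iω)/I = (0.0100, -2.6880, 0.8850)
ω' = ω + α·dt = (0.9004, 0.0925, 0.4354)
q⊗(0,ω) = (-0.0838190, -0.6027413, -0.7997689, 0.0068258)
updated quaternion q' = (-0.6943, 0.3807, -0.2441, -0.5599)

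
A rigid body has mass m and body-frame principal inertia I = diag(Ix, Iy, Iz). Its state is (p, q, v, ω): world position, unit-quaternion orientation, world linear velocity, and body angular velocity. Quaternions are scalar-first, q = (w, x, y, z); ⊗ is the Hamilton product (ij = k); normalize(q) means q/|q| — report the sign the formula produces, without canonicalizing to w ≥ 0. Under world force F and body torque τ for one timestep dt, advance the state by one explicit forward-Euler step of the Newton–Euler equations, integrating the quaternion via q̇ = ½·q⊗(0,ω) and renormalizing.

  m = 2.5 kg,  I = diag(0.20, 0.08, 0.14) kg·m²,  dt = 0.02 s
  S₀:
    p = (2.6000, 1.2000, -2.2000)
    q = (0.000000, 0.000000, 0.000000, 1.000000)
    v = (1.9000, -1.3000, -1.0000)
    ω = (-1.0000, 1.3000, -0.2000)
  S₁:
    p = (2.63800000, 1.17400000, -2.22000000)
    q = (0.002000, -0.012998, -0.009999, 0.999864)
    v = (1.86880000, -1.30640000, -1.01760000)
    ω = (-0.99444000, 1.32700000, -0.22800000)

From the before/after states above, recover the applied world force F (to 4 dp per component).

Δv = v₁−v₀ = (-0.03120000, -0.00640000, -0.01760000)
m·(v₁−v₀)/dt = (-3.9000, -0.8000, -2.2000)

F = (-3.9000, -0.8000, -2.2000)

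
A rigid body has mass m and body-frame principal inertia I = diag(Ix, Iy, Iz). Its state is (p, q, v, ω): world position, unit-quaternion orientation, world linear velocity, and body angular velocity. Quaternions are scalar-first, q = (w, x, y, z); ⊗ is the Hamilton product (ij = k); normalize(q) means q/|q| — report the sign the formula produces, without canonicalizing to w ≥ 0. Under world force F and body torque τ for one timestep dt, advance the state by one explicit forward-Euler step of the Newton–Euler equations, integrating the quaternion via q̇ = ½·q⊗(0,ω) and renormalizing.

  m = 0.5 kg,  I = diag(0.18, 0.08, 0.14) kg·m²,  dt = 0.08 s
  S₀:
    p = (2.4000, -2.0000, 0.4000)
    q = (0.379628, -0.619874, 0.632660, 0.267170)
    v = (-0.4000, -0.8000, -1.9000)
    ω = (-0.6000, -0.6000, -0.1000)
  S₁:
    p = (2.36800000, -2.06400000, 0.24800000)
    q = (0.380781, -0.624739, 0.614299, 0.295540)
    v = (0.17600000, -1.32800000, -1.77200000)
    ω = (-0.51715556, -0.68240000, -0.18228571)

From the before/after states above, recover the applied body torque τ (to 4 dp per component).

τ = (0.1900, -0.0800, -0.1800)

rate change Δω = (0.08284444, -0.08240000, -0.08228571)
gyro term ω₀×Iω₀ = (0.0036, 0.0024, -0.0360)
I·α + gyro = (0.1900, -0.0800, -0.1800)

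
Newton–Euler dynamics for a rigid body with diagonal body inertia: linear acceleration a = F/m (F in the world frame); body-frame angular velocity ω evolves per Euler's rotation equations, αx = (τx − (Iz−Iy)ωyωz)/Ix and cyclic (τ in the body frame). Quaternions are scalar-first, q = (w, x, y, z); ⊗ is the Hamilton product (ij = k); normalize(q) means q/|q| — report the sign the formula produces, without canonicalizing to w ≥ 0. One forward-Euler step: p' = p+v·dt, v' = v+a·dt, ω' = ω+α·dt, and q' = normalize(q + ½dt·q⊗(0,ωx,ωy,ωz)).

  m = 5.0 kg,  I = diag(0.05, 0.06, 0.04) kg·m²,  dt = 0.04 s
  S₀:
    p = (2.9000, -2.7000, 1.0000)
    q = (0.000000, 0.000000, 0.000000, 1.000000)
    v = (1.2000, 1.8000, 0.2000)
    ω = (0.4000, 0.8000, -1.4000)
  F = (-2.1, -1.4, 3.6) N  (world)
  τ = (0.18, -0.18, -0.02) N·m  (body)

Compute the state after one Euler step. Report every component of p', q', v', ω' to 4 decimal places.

p' = (2.9480, -2.6280, 1.0080)
q' = (0.0280, -0.0160, 0.0080, 0.9994)
v' = (1.1832, 1.7888, 0.2288)
ω' = (0.5261, 0.6837, -1.4232)

linear accel F/m = (-0.4200, -0.2800, 0.7200)
p + v·dt = (2.9480, -2.6280, 1.0080)
v' = v + a·dt = (1.1832, 1.7888, 0.2288)
gyro term ω×Iω = (0.0224, -0.0056, 0.0032)
angular accel α = (3.1520, -2.9067, -0.5800)
new body rate ω' = (0.5261, 0.6837, -1.4232)
2q̇ = q⊗(0,ω) = (1.4000000, -0.8000000, 0.4000000, 0.0000000)
q + ½dt·q⊗(0,ω), renormalized = (0.0280, -0.0160, 0.0080, 0.9994)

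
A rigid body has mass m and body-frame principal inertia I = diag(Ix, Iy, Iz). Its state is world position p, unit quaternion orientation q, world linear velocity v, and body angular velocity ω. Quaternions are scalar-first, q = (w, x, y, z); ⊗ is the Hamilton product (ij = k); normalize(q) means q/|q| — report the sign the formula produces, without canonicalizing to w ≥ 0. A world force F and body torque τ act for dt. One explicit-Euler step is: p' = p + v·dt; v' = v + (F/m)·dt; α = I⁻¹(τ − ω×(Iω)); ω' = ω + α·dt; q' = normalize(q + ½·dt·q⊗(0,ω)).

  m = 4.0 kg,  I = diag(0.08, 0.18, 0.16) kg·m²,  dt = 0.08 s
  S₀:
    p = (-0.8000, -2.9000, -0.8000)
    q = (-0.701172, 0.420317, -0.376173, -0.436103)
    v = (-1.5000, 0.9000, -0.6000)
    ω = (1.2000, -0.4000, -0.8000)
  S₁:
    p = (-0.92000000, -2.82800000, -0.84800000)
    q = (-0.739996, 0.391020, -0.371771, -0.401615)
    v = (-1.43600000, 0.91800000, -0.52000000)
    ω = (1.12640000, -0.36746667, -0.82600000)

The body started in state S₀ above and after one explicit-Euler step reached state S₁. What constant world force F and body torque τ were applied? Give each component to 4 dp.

Δv = v₁−v₀ = (0.06400000, 0.01800000, 0.08000000)
applied force F = (3.2000, 0.9000, 4.0000)
ω₁ − ω₀ = (-0.07360000, 0.03253333, -0.02600000)
precession coupling = (-0.0064, 0.0768, -0.0480)
τ = I·(Δω/dt) + ω₀×(Iω₀) = (-0.0800, 0.1500, -0.1000)

F = (3.2000, 0.9000, 4.0000)
τ = (-0.0800, 0.1500, -0.1000)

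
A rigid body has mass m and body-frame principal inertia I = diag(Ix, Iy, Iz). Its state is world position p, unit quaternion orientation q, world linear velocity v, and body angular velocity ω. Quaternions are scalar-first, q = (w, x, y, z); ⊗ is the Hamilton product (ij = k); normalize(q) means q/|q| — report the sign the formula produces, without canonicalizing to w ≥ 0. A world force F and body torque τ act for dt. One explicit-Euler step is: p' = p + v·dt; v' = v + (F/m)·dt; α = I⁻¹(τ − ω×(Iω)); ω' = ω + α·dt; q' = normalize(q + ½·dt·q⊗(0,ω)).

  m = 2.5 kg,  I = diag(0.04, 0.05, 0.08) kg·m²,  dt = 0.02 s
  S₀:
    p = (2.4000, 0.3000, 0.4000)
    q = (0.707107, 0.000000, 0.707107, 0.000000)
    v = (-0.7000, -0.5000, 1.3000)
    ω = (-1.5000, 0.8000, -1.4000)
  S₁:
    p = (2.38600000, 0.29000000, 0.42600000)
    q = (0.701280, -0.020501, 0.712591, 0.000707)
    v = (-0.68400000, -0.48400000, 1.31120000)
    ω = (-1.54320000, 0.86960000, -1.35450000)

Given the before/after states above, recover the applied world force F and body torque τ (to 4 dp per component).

F = (2.0000, 2.0000, 1.4000)
τ = (-0.1200, 0.0900, 0.1700)

ω₁ − ω₀ = (-0.04320000, 0.06960000, 0.04550000)
I·α + gyro = (-0.1200, 0.0900, 0.1700)
v₁ − v₀ = (0.01600000, 0.01600000, 0.01120000)
F = m·Δv/dt = (2.0000, 2.0000, 1.4000)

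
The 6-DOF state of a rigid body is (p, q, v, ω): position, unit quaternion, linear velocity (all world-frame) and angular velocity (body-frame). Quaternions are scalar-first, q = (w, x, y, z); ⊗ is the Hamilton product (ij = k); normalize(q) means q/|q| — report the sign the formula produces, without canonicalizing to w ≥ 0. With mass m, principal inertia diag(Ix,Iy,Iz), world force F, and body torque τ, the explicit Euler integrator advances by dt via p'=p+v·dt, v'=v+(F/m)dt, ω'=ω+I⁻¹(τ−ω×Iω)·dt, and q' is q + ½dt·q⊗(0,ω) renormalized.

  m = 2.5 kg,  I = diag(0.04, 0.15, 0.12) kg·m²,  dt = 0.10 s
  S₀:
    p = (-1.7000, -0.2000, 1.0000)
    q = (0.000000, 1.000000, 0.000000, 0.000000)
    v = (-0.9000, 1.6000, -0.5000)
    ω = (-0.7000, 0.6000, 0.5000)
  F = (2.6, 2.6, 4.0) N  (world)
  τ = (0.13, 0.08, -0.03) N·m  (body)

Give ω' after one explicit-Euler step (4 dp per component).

ω' = (-0.3525, 0.6347, 0.5135)

gyro term ω×Iω = (-0.0090, 0.0280, -0.0462)
α = I⁻¹(τ − ω×Iω) = (3.4750, 0.3467, 0.1350)
ω' = ω + α·dt = (-0.3525, 0.6347, 0.5135)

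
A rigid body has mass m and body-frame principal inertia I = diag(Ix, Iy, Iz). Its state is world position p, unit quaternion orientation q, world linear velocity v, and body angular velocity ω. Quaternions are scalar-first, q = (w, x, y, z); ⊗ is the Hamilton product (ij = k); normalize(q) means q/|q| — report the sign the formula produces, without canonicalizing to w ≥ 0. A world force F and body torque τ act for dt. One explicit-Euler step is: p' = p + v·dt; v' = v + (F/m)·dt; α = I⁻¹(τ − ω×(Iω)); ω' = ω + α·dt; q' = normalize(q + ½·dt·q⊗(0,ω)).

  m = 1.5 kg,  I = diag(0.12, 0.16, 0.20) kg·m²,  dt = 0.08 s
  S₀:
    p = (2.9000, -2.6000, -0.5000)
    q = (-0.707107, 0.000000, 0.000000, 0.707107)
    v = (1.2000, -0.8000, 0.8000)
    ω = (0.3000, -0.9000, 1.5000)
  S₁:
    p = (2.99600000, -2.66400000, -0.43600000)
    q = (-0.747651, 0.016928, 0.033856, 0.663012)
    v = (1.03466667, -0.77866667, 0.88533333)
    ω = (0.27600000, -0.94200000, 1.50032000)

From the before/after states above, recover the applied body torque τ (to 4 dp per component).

ω₁ − ω₀ = (-0.02400000, -0.04200000, 0.00032000)
ω₀×(Iω₀) = (-0.0540, -0.0360, -0.0108)
τ = I·(Δω/dt) + ω₀×(Iω₀) = (-0.0900, -0.1200, -0.0100)

τ = (-0.0900, -0.1200, -0.0100)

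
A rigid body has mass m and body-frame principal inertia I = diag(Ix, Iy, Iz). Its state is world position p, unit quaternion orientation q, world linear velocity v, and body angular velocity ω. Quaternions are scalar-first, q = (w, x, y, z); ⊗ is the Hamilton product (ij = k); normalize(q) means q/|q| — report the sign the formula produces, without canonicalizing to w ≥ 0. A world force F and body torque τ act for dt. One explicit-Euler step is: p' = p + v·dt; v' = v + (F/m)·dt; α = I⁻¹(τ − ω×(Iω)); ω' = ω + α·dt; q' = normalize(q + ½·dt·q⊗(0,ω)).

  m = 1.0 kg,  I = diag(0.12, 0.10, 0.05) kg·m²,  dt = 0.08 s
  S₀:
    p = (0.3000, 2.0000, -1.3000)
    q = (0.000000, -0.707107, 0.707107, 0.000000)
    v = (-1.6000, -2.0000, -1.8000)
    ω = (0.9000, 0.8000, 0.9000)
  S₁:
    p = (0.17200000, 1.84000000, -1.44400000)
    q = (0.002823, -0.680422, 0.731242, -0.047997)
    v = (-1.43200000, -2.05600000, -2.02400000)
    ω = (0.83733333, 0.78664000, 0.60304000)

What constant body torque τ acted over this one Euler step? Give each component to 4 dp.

ω₁ − ω₀ = (-0.06266667, -0.01336000, -0.29696000)
precession coupling = (-0.0360, 0.0567, -0.0144)
τ = I·(Δω/dt) + ω₀×(Iω₀) = (-0.1300, 0.0400, -0.2000)

τ = (-0.1300, 0.0400, -0.2000)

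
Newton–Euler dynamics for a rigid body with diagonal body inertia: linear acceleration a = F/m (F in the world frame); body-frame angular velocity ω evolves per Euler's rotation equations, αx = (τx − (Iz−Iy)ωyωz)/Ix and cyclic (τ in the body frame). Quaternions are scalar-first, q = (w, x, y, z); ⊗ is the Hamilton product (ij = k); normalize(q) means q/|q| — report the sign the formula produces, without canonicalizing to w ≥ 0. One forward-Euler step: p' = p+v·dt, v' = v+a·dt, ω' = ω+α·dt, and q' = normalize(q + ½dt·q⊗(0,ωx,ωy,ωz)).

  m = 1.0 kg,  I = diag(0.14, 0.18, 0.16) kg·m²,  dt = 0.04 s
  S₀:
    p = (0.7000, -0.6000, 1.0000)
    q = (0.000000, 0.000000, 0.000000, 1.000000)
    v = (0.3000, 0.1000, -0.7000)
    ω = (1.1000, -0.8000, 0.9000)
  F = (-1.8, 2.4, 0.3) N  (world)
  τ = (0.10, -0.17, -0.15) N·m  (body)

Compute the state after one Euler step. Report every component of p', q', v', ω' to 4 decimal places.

p' = (0.7120, -0.5960, 0.9720)
q' = (-0.0180, 0.0160, 0.0220, 0.9995)
v' = (0.2280, 0.1960, -0.6880)
ω' = (1.1245, -0.8334, 0.8713)

α = I⁻¹(τ − ω×Iω) = (0.6114, -0.8344, -0.7175)
ω' = ω + α·dt = (1.1245, -0.8334, 0.8713)
Hamilton product q⊗(0,ω) = (-0.9000000, 0.8000000, 1.1000000, 0.0000000)
q' = normalize(q + ½dt·q⊗(0,ω)) = (-0.0180, 0.0160, 0.0220, 0.9995)
a = F/m = (-1.8000, 2.4000, 0.3000)
new position p' = (0.7120, -0.5960, 0.9720)
new velocity v' = (0.2280, 0.1960, -0.6880)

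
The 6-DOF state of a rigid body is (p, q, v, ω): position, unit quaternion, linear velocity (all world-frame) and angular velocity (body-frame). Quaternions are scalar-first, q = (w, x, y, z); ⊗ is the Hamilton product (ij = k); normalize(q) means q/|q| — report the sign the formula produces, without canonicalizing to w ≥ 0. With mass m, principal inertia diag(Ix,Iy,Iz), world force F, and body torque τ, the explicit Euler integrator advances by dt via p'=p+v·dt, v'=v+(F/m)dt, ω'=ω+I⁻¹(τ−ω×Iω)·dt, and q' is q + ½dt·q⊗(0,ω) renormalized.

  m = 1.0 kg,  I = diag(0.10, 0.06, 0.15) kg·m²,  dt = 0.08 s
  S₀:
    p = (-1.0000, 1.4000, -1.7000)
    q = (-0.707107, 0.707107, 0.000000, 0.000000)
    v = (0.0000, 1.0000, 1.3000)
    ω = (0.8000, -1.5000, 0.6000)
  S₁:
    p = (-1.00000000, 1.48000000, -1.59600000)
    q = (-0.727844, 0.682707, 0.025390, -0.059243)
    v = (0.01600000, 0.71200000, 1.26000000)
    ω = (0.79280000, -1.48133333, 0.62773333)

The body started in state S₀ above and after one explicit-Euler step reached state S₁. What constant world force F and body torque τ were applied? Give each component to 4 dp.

rate change Δω = (-0.00720000, 0.01866667, 0.02773333)
ω₀×(Iω₀) = (-0.0810, -0.0240, 0.0480)
I·α + gyro = (-0.0900, -0.0100, 0.1000)
Δv = v₁−v₀ = (0.01600000, -0.28800000, -0.04000000)
F = m·Δv/dt = (0.2000, -3.6000, -0.5000)

F = (0.2000, -3.6000, -0.5000)
τ = (-0.0900, -0.0100, 0.1000)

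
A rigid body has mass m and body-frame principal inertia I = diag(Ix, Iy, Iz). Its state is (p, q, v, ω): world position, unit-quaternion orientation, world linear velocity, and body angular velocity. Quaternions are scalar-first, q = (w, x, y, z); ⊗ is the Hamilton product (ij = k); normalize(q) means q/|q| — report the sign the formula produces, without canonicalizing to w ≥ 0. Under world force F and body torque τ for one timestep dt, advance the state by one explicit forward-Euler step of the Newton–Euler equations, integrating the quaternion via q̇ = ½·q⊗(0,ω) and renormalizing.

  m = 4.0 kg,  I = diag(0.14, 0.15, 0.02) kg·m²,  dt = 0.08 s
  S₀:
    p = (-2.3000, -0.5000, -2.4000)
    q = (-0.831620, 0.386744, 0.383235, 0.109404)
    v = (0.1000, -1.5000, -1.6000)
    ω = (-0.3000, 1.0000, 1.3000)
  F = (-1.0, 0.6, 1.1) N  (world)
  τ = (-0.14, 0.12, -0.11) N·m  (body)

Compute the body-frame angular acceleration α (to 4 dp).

α = (0.2071, 1.1120, -5.3500)

ω×(Iω) gyroscopic = (-0.1690, -0.0468, -0.0030)
(τ − ω×Iω)/I = (0.2071, 1.1120, -5.3500)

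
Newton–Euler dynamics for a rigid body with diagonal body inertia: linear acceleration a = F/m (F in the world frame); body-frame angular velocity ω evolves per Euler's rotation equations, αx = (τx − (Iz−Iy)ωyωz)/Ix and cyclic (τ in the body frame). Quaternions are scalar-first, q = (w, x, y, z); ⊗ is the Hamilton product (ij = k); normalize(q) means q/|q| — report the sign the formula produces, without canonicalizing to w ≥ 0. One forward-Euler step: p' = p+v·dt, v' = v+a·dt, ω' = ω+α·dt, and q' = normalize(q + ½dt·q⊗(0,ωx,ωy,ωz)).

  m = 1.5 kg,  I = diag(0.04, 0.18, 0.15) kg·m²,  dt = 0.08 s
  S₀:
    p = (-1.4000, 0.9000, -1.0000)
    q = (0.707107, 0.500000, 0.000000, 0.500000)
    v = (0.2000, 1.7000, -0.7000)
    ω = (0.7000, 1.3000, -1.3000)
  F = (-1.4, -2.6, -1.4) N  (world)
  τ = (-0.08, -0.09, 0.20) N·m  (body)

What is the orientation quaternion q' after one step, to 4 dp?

Hamilton product q⊗(0,ω) = (0.3000000, -0.1550251, 1.9192391, -0.2692391)
q + ½dt·q⊗(0,ω), renormalized = (0.7169, 0.4923, 0.0765, 0.4877)

q' = (0.7169, 0.4923, 0.0765, 0.4877)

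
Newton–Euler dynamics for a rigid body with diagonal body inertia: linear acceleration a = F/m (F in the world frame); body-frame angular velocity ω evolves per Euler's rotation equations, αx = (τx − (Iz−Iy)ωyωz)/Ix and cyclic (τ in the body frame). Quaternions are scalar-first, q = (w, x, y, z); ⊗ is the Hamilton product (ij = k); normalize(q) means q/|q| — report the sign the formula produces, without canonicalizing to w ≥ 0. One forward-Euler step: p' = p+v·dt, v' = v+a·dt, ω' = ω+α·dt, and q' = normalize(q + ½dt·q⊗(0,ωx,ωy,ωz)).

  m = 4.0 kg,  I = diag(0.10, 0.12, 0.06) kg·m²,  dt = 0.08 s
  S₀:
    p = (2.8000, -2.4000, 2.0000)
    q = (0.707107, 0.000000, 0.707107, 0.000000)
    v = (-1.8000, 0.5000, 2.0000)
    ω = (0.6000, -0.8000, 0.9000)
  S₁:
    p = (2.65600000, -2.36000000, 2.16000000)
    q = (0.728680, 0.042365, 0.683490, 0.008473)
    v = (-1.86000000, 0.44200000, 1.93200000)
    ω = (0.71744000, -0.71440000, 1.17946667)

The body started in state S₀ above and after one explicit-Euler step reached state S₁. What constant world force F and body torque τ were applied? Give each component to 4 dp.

F = (-3.0000, -2.9000, -3.4000)
τ = (0.1900, 0.1500, 0.2000)

Δv = v₁−v₀ = (-0.06000000, -0.05800000, -0.06800000)
applied force F = (-3.0000, -2.9000, -3.4000)
ω₁ − ω₀ = (0.11744000, 0.08560000, 0.27946667)
τ = I·(Δω/dt) + ω₀×(Iω₀) = (0.1900, 0.1500, 0.2000)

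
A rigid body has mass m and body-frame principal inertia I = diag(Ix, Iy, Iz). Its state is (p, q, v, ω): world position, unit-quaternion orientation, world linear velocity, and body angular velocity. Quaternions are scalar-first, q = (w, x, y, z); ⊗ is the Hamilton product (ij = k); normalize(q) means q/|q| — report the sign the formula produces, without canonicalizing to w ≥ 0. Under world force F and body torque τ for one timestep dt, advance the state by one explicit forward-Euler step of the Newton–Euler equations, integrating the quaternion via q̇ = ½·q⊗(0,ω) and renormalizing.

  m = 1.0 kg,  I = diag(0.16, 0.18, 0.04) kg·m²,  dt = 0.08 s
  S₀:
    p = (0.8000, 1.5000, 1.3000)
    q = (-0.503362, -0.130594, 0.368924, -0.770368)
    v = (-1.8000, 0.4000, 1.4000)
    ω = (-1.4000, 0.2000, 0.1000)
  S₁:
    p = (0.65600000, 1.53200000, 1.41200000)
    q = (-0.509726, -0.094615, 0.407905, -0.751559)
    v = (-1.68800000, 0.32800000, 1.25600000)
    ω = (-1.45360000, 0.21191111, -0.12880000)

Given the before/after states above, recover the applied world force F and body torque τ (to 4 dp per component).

velocity change Δv = (0.11200000, -0.07200000, -0.14400000)
applied force F = (1.4000, -0.9000, -1.8000)
ω₁ − ω₀ = (-0.05360000, 0.01191111, -0.22880000)
ω₀×(Iω₀) = (-0.0028, -0.0168, -0.0056)
τ = I·(Δω/dt) + ω₀×(Iω₀) = (-0.1100, 0.0100, -0.1200)

F = (1.4000, -0.9000, -1.8000)
τ = (-0.1100, 0.0100, -0.1200)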